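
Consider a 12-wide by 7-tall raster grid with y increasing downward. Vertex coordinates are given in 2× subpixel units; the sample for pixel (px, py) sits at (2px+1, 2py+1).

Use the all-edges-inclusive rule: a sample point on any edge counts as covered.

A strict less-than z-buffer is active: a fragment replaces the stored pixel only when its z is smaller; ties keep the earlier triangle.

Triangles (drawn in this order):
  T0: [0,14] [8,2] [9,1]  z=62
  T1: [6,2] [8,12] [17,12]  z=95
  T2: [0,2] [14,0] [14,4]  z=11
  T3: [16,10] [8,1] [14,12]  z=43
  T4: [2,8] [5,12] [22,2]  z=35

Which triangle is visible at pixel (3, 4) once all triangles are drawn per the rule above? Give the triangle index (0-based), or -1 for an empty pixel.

T0:
  2·area = 4
  edge (0, 14)→(8, 2): d=(8,-12) inclusive
  edge (8, 2)→(9, 1): d=(1,-1) inclusive
  edge (9, 1)→(0, 14): d=(-9,13) inclusive
    (4,0)@(9, 1): e=[4,0,0] → █  [on edge]
    (5,0)@(11, 1): e=[28,2,-26] → ·
    (3,1)@(7, 3): e=[-4,0,8] → ·  [on edge]
    (4,1)@(9, 3): e=[20,2,-18] → ·
    (2,2)@(5, 5): e=[-12,0,16] → ·  [on edge]
    (1,3)@(3, 7): e=[-20,0,24] → ·  [on edge]
    (0,4)@(1, 9): e=[-28,0,32] → ·  [on edge]
  covered (1 px):
    · · · · █ · · · · · · ·
    · · · · · · · · · · · ·
    · · · · · · · · · · · ·
    · · · · · · · · · · · ·
    · · · · · · · · · · · ·
    · · · · · · · · · · · ·
    · · · · · · · · · · · ·
T1:
  2·area = 90  (B↔C swapped to make it positive)
  edge (6, 2)→(17, 12): d=(11,10) inclusive
  edge (17, 12)→(8, 12): d=(-9,0) inclusive
  edge (8, 12)→(6, 2): d=(-2,-10) inclusive
    (3,1)@(7, 3): e=[1,81,8] → █
    (4,1)@(9, 3): e=[-19,81,28] → ·
    (3,2)@(7, 5): e=[23,63,4] → █
    (4,2)@(9, 5): e=[3,63,24] → █
    (5,2)@(11, 5): e=[-17,63,44] → ·
    (3,3)@(7, 7): e=[45,45,0] → █  [on edge]
    (5,3)@(11, 7): e=[5,45,40] → █
    (6,3)@(13, 7): e=[-15,45,60] → ·
    (3,4)@(7, 9): e=[67,27,-4] → ·
    (4,4)@(9, 9): e=[47,27,16] → █
    (6,4)@(13, 9): e=[7,27,56] → █
    (7,4)@(15, 9): e=[-13,27,76] → ·
  covered (13 px):
    · · · · · · · · · · · ·
    · · · █ · · · · · · · ·
    · · · █ █ · · · · · · ·
    · · · █ █ █ · · · · · ·
    · · · · █ █ █ · · · · ·
    · · · · █ █ █ █ · · · ·
    · · · · · · · · · · · ·
T2:
  2·area = 56
  edge (0, 2)→(14, 0): d=(14,-2) inclusive
  edge (14, 0)→(14, 4): d=(0,4) inclusive
  edge (14, 4)→(0, 2): d=(-14,-2) inclusive
    (3,0)@(7, 1): e=[0,28,28] → █  [on edge]
    (4,0)@(9, 1): e=[4,20,32] → █
    (5,0)@(11, 1): e=[8,12,36] → █
    (6,0)@(13, 1): e=[12,4,40] → █
    (7,0)@(15, 1): e=[16,-4,44] → ·
    (3,1)@(7, 3): e=[28,28,0] → █  [on edge]
    (7,1)@(15, 3): e=[44,-4,16] → ·
    (3,2)@(7, 5): e=[56,28,-28] → ·
    (4,2)@(9, 5): e=[60,20,-24] → ·
    (5,2)@(11, 5): e=[64,12,-20] → ·
    (6,2)@(13, 5): e=[68,4,-16] → ·
    (10,2)@(21, 5): e=[84,-28,0] → ·  [on edge]
  covered (8 px):
    · · · █ █ █ █ · · · · ·
    · · · █ █ █ █ · · · · ·
    · · · · · · · · · · · ·
    · · · · · · · · · · · ·
    · · · · · · · · · · · ·
    · · · · · · · · · · · ·
    · · · · · · · · · · · ·
T3:
  2·area = 34  (B↔C swapped to make it positive)
  edge (16, 10)→(14, 12): d=(-2,2) inclusive
  edge (14, 12)→(8, 1): d=(-6,-11) inclusive
  edge (8, 1)→(16, 10): d=(8,9) inclusive
    (11,1)@(23, 3): e=[0,153,-119] → ·  [on edge]
    (5,2)@(11, 5): e=[20,9,5] → █
    (6,2)@(13, 5): e=[16,31,-13] → ·
    (10,2)@(21, 5): e=[0,119,-85] → ·  [on edge]
    (5,3)@(11, 7): e=[16,-3,21] → ·
    (6,3)@(13, 7): e=[12,19,3] → █
    (7,3)@(15, 7): e=[8,41,-15] → ·
    (9,3)@(19, 7): e=[0,85,-51] → ·  [on edge]
    (6,4)@(13, 9): e=[8,7,19] → █
    (7,4)@(15, 9): e=[4,29,1] → █
    (8,4)@(17, 9): e=[0,51,-17] → ·  [on edge]
    (6,5)@(13, 11): e=[4,-5,35] → ·
    (7,5)@(15, 11): e=[0,17,17] → █  [on edge]
    (6,6)@(13, 13): e=[0,-17,51] → ·  [on edge]
  covered (5 px):
    · · · · · · · · · · · ·
    · · · · · · · · · · · ·
    · · · · · █ · · · · · ·
    · · · · · · █ · · · · ·
    · · · · · · █ █ · · · ·
    · · · · · · · █ · · · ·
    · · · · · · · · · · · ·
T4:
  2·area = 98  (B↔C swapped to make it positive)
  edge (2, 8)→(22, 2): d=(20,-6) inclusive
  edge (22, 2)→(5, 12): d=(-17,10) inclusive
  edge (5, 12)→(2, 8): d=(-3,-4) inclusive
    (9,1)@(19, 3): e=[2,13,83] → █
    (10,1)@(21, 3): e=[14,-7,91] → ·
    (6,2)@(13, 5): e=[6,39,53] → █
    (7,2)@(15, 5): e=[18,19,61] → █
    (8,2)@(17, 5): e=[30,-1,69] → ·
    (9,2)@(19, 5): e=[42,-21,77] → ·
    (3,3)@(7, 7): e=[10,65,23] → █
    (4,3)@(9, 7): e=[22,45,31] → █
    (5,3)@(11, 7): e=[34,25,39] → █
    (7,3)@(15, 7): e=[58,-15,55] → ·
    (1,4)@(3, 9): e=[26,71,1] → █
    (2,4)@(5, 9): e=[38,51,9] → █
  covered (12 px):
    · · · · · · · · · · · ·
    · · · · · · · · · █ · ·
    · · · · · · █ █ · · · ·
    · · · █ █ █ █ · · · · ·
    · █ █ █ █ · · · · · · ·
    · · █ · · · · · · · · ·
    · · · · · · · · · · · ·

Z-buffer (winner per pixel, '.' = empty):
  . . . 2 2 2 2 . . . . .
  . . . 2 2 2 2 . . 4 . .
  . . . 1 1 3 4 4 . . . .
  . . . 4 4 4 4 . . . . .
  . 4 4 4 4 1 3 3 . . . .
  . . 4 . 1 1 1 3 . . . .
  . . . . . . . . . . . .

Final: 4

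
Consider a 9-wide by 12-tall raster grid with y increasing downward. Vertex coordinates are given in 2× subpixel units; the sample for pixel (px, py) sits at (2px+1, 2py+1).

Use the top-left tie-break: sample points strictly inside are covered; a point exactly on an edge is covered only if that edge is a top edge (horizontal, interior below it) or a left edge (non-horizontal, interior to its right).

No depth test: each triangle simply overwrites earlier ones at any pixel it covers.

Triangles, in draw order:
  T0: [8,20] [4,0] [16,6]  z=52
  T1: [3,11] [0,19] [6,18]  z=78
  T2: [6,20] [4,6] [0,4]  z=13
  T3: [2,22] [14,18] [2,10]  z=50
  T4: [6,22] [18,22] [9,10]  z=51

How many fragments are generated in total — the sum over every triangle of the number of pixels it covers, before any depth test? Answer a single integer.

T0:
  2·area = 216
  edge (8, 20)→(4, 0): d=(-4,-20) top-left  bias=+0
  edge (4, 0)→(16, 6): d=(12,6) right/bottom  bias=-1
  edge (16, 6)→(8, 20): d=(-8,14) right/bottom  bias=-1
    (2,0)@(5, 1): e=[16,6,194] → X
    (3,0)@(7, 1): e=[56,-6,166] → .
    (2,1)@(5, 3): e=[8,30,178] → X
    (3,1)@(7, 3): e=[48,18,150] → X
    (4,1)@(9, 3): e=[88,6,122] → X
    (5,1)@(11, 3): e=[128,-6,94] → .
    (2,2)@(5, 5): e=[0,54,162] → X  [on edge]
    (5,2)@(11, 5): e=[120,18,78] → X
    (6,2)@(13, 5): e=[160,6,50] → X
    (7,2)@(15, 5): e=[200,-6,22] → .
    (2,3)@(5, 7): e=[-8,78,146] → .
    (3,3)@(7, 7): e=[32,66,118] → X
    (3,7)@(7, 15): e=[0,162,54] → X  [on edge]
  covered (28 px):
    . . X . . . . . .
    . . X X X . . . .
    . . X X X X X . .
    . . . X X X X X .
    . . . X X X X . .
    . . . X X X X . .
    . . . X X X . . .
    . . . X X . . . .
    . . . . X . . . .
    . . . . . . . . .
    . . . . . . . . .
    . . . . . . . . .
T1:
  2·area = 45  (B↔C swapped to make it positive)
  edge (3, 11)→(6, 18): d=(3,7) right/bottom  bias=-1
  edge (6, 18)→(0, 19): d=(-6,1) right/bottom  bias=-1
  edge (0, 19)→(3, 11): d=(3,-8) top-left  bias=+0
    (1,5)@(3, 11): e=[0,45,0] → .  [on edge]
    (1,6)@(3, 13): e=[6,33,6] → X
    (2,6)@(5, 13): e=[-8,31,22] → .
    (1,7)@(3, 15): e=[12,21,12] → X
    (2,7)@(5, 15): e=[-2,19,28] → .
    (0,8)@(1, 17): e=[32,11,2] → X
    (2,8)@(5, 17): e=[4,7,34] → X
    (3,8)@(7, 17): e=[-10,5,50] → .
    (0,9)@(1, 19): e=[38,-1,8] → .
    (1,9)@(3, 19): e=[24,-3,24] → .
    (2,9)@(5, 19): e=[10,-5,40] → .
  covered (5 px):
    . . . . . . . . .
    . . . . . . . . .
    . . . . . . . . .
    . . . . . . . . .
    . . . . . . . . .
    . . . . . . . . .
    . X . . . . . . .
    . X . . . . . . .
    X X X . . . . . .
    . . . . . . . . .
    . . . . . . . . .
    . . . . . . . . .
T2:
  2·area = 52  (B↔C swapped to make it positive)
  edge (6, 20)→(0, 4): d=(-6,-16) top-left  bias=+0
  edge (0, 4)→(4, 6): d=(4,2) right/bottom  bias=-1
  edge (4, 6)→(6, 20): d=(2,14) right/bottom  bias=-1
    (0,2)@(1, 5): e=[10,2,40] → X
    (1,2)@(3, 5): e=[42,-2,12] → .
    (0,3)@(1, 7): e=[-2,10,44] → .
    (1,3)@(3, 7): e=[30,6,16] → X
    (2,3)@(5, 7): e=[62,2,-12] → .
    (1,4)@(3, 9): e=[18,14,20] → X
    (2,4)@(5, 9): e=[50,10,-8] → .
    (1,5)@(3, 11): e=[6,22,24] → X
    (2,5)@(5, 11): e=[38,18,-4] → .
    (1,6)@(3, 13): e=[-6,30,28] → .
    (2,6)@(5, 13): e=[26,26,0] → .  [on edge]
    (2,7)@(5, 15): e=[14,34,4] → X
  covered (6 px):
    . . . . . . . . .
    . . . . . . . . .
    X . . . . . . . .
    . X . . . . . . .
    . X . . . . . . .
    . X . . . . . . .
    . . . . . . . . .
    . . X . . . . . .
    . . X . . . . . .
    . . . . . . . . .
    . . . . . . . . .
    . . . . . . . . .
T3:
  2·area = 144  (B↔C swapped to make it positive)
  edge (2, 22)→(2, 10): d=(0,-12) top-left  bias=+0
  edge (2, 10)→(14, 18): d=(12,8) right/bottom  bias=-1
  edge (14, 18)→(2, 22): d=(-12,4) right/bottom  bias=-1
    (1,5)@(3, 11): e=[12,4,128] → X
    (2,5)@(5, 11): e=[36,-12,120] → .
    (1,6)@(3, 13): e=[12,28,104] → X
    (2,6)@(5, 13): e=[36,12,96] → X
    (3,6)@(7, 13): e=[60,-4,88] → .
    (1,7)@(3, 15): e=[12,52,80] → X
    (3,7)@(7, 15): e=[60,20,64] → X
    (4,7)@(9, 15): e=[84,4,56] → X
    (5,7)@(11, 15): e=[108,-12,48] → .
    (1,8)@(3, 17): e=[12,76,56] → X
    (5,8)@(11, 17): e=[108,12,24] → X
    (6,8)@(13, 17): e=[132,-4,16] → .
    (8,8)@(17, 17): e=[180,-36,0] → .  [on edge]
    (5,9)@(11, 19): e=[108,36,0] → .  [on edge]
    (2,10)@(5, 21): e=[36,108,0] → .  [on edge]
  covered (17 px):
    . . . . . . . . .
    . . . . . . . . .
    . . . . . . . . .
    . . . . . . . . .
    . . . . . . . . .
    . X . . . . . . .
    . X X . . . . . .
    . X X X X . . . .
    . X X X X X . . .
    . X X X X . . . .
    . X . . . . . . .
    . . . . . . . . .
T4:
  2·area = 144  (B↔C swapped to make it positive)
  edge (6, 22)→(9, 10): d=(3,-12) top-left  bias=+0
  edge (9, 10)→(18, 22): d=(9,12) right/bottom  bias=-1
  edge (18, 22)→(6, 22): d=(-12,0) right/bottom  bias=-1
    (4,5)@(9, 11): e=[3,9,132] → X
    (5,5)@(11, 11): e=[27,-15,132] → .
    (4,6)@(9, 13): e=[9,27,108] → X
    (5,6)@(11, 13): e=[33,3,108] → X
    (6,6)@(13, 13): e=[57,-21,108] → .
    (4,7)@(9, 15): e=[15,45,84] → X
    (6,7)@(13, 15): e=[63,-3,84] → .
    (4,8)@(9, 17): e=[21,63,60] → X
    (6,8)@(13, 17): e=[69,15,60] → X
    (7,8)@(15, 17): e=[93,-9,60] → .
    (3,9)@(7, 19): e=[3,105,36] → X
    (7,9)@(15, 19): e=[99,9,36] → X
  covered (19 px):
    . . . . . . . . .
    . . . . . . . . .
    . . . . . . . . .
    . . . . . . . . .
    . . . . . . . . .
    . . . . X . . . .
    . . . . X X . . .
    . . . . X X . . .
    . . . . X X X . .
    . . . X X X X X .
    . . . X X X X X X
    . . . . . . . . .

Final: 75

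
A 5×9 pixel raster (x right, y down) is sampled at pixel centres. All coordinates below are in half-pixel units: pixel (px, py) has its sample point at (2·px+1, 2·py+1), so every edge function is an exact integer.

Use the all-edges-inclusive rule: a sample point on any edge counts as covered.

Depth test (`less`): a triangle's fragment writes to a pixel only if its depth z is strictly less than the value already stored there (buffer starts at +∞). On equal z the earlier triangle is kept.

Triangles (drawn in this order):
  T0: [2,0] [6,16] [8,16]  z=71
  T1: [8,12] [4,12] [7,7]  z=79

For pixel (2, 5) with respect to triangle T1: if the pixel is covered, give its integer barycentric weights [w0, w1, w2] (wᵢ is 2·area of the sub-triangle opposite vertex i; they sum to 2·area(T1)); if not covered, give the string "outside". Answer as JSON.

T0:
  2·area = 32  (B↔C swapped to make it positive)
  edge (2, 0)→(8, 16): d=(6,16) inclusive
  edge (8, 16)→(6, 16): d=(-2,0) inclusive
  edge (6, 16)→(2, 0): d=(-4,-16) inclusive
    (1,1)@(3, 3): e=[2,26,4] → #
    (2,1)@(5, 3): e=[-30,26,36] → ·
    (1,2)@(3, 5): e=[14,22,-4] → ·
    (2,4)@(5, 9): e=[6,14,12] → #
    (3,4)@(7, 9): e=[-26,14,44] → ·
    (2,5)@(5, 11): e=[18,10,4] → #
    (3,5)@(7, 11): e=[-14,10,36] → ·
    (2,6)@(5, 13): e=[30,6,-4] → ·
    (3,7)@(7, 15): e=[10,2,20] → #
    (4,7)@(9, 15): e=[-22,2,52] → ·
    (3,8)@(7, 17): e=[22,-2,12] → ·
  covered (4 px):
    · · · · ·
    · # · · ·
    · · · · ·
    · · · · ·
    · · # · ·
    · · # · ·
    · · · · ·
    · · · # ·
    · · · · ·
T1:
  2·area = 20
  edge (8, 12)→(4, 12): d=(-4,0) inclusive
  edge (4, 12)→(7, 7): d=(3,-5) inclusive
  edge (7, 7)→(8, 12): d=(1,5) inclusive
    (3,3)@(7, 7): e=[20,0,0] → #  [on edge]
    (4,3)@(9, 7): e=[20,10,-10] → ·
    (3,4)@(7, 9): e=[12,6,2] → #
    (4,4)@(9, 9): e=[12,16,-8] → ·
    (2,5)@(5, 11): e=[4,2,14] → #
    (4,5)@(9, 11): e=[4,22,-6] → ·
    (2,6)@(5, 13): e=[-4,8,16] → ·
    (3,6)@(7, 13): e=[-4,18,6] → ·
    (0,8)@(1, 17): e=[-20,0,40] → ·  [on edge]
    (4,8)@(9, 17): e=[-20,40,0] → ·  [on edge]
  covered (4 px):
    · · · · ·
    · · · · ·
    · · · · ·
    · · · # ·
    · · · # ·
    · · # # ·
    · · · · ·
    · · · · ·
    · · · · ·

Answer: [2,14,4]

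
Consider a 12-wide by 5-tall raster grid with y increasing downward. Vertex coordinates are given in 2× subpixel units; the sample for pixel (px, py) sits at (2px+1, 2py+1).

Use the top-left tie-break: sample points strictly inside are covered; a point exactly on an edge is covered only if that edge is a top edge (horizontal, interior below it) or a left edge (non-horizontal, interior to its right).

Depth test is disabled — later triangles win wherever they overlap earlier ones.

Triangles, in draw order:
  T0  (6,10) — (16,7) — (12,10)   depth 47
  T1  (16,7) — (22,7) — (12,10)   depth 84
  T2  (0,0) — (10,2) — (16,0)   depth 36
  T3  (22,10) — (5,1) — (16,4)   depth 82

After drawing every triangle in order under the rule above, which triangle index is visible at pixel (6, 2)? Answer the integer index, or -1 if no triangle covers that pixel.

T0:
  2·area = 18
  edge (6, 10)→(16, 7): d=(10,-3) top-left  bias=+0
  edge (16, 7)→(12, 10): d=(-4,3) right/bottom  bias=-1
  edge (12, 10)→(6, 10): d=(-6,0) right/bottom  bias=-1
    (5,4)@(11, 9): e=[5,7,6] → █
    (6,4)@(13, 9): e=[11,1,6] → █
    (7,4)@(15, 9): e=[17,-5,6] → ·
  covered (2 px):
    · · · · · · · · · · · ·
    · · · · · · · · · · · ·
    · · · · · · · · · · · ·
    · · · · · · · · · · · ·
    · · · · · █ █ · · · · ·
T1:
  2·area = 18
  edge (16, 7)→(22, 7): d=(6,0) top-left  bias=+0
  edge (22, 7)→(12, 10): d=(-10,3) right/bottom  bias=-1
  edge (12, 10)→(16, 7): d=(4,-3) top-left  bias=+0
    (0,3)@(1, 7): e=[0,63,-45] → ·  [on edge]
    (1,3)@(3, 7): e=[0,57,-39] → ·  [on edge]
    (2,3)@(5, 7): e=[0,51,-33] → ·  [on edge]
    (3,3)@(7, 7): e=[0,45,-27] → ·  [on edge]
    (4,3)@(9, 7): e=[0,39,-21] → ·  [on edge]
    (5,3)@(11, 7): e=[0,33,-15] → ·  [on edge]
    (6,3)@(13, 7): e=[0,27,-9] → ·  [on edge]
    (7,3)@(15, 7): e=[0,21,-3] → ·  [on edge]
    (8,3)@(17, 7): e=[0,15,3] → █  [on edge]
    (9,3)@(19, 7): e=[0,9,9] → █  [on edge]
    (10,3)@(21, 7): e=[0,3,15] → █  [on edge]
    (11,3)@(23, 7): e=[0,-3,21] → ·  [on edge]
  covered (4 px):
    · · · · · · · · · · · ·
    · · · · · · · · · · · ·
    · · · · · · · · · · · ·
    · · · · · · · · █ █ █ ·
    · · · · · · · █ · · · ·
T2:
  2·area = 32  (B↔C swapped to make it positive)
  edge (0, 0)→(16, 0): d=(16,0) top-left  bias=+0
  edge (16, 0)→(10, 2): d=(-6,2) right/bottom  bias=-1
  edge (10, 2)→(0, 0): d=(-10,-2) top-left  bias=+0
    (2,0)@(5, 1): e=[16,16,0] → █  [on edge]
    (3,0)@(7, 1): e=[16,12,4] → █
    (4,0)@(9, 1): e=[16,8,8] → █
    (5,0)@(11, 1): e=[16,4,12] → █
    (6,0)@(13, 1): e=[16,0,16] → ·  [on edge]
    (2,1)@(5, 3): e=[48,4,-20] → ·
    (3,1)@(7, 3): e=[48,0,-16] → ·  [on edge]
    (4,1)@(9, 3): e=[48,-4,-12] → ·
    (5,1)@(11, 3): e=[48,-8,-8] → ·
    (7,1)@(15, 3): e=[48,-16,0] → ·  [on edge]
    (0,2)@(1, 5): e=[80,0,-48] → ·  [on edge]
  covered (4 px):
    · · █ █ █ █ · · · · · ·
    · · · · · · · · · · · ·
    · · · · · · · · · · · ·
    · · · · · · · · · · · ·
    · · · · · · · · · · · ·
T3:
  2·area = 48
  edge (22, 10)→(5, 1): d=(-17,-9) top-left  bias=+0
  edge (5, 1)→(16, 4): d=(11,3) right/bottom  bias=-1
  edge (16, 4)→(22, 10): d=(6,6) right/bottom  bias=-1
    (2,0)@(5, 1): e=[0,0,48] → ·  [on edge]
    (6,0)@(13, 1): e=[72,-24,0] → ·  [on edge]
    (4,1)@(9, 3): e=[2,10,36] → █
    (5,1)@(11, 3): e=[20,4,24] → █
    (6,1)@(13, 3): e=[38,-2,12] → ·
    (7,1)@(15, 3): e=[56,-8,0] → ·  [on edge]
    (4,2)@(9, 5): e=[-32,32,48] → ·
    (5,2)@(11, 5): e=[-14,26,36] → ·
    (6,2)@(13, 5): e=[4,20,24] → █
    (7,2)@(15, 5): e=[22,14,12] → █
    (8,2)@(17, 5): e=[40,8,0] → ·  [on edge]
    (6,3)@(13, 7): e=[-30,42,36] → ·
    (9,3)@(19, 7): e=[24,24,0] → ·  [on edge]
    (10,4)@(21, 9): e=[8,40,0] → ·  [on edge]
  covered (5 px):
    · · · · · · · · · · · ·
    · · · · █ █ · · · · · ·
    · · · · · · █ █ · · · ·
    · · · · · · · · █ · · ·
    · · · · · · · · · · · ·

Z-buffer (winner per pixel, '.' = empty):
  . . 2 2 2 2 . . . . . .
  . . . . 3 3 . . . . . .
  . . . . . . 3 3 . . . .
  . . . . . . . . 3 1 1 .
  . . . . . 0 0 1 . . . .

Result: 3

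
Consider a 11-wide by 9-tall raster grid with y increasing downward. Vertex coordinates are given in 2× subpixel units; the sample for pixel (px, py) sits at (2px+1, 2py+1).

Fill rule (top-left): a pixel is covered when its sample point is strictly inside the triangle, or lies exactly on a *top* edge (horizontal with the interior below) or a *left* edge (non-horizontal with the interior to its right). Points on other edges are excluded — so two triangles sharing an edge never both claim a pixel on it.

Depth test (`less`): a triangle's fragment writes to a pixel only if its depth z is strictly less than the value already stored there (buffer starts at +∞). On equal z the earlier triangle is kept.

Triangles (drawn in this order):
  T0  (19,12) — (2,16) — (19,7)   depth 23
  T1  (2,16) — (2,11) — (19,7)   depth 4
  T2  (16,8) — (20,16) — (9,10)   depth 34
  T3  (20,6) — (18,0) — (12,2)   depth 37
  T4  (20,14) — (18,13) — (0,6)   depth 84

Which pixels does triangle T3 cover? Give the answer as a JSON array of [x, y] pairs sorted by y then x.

T0:
  2·area = 85
  edge (19, 12)→(2, 16): d=(-17,4) right/bottom  bias=-1
  edge (2, 16)→(19, 7): d=(17,-9) top-left  bias=+0
  edge (19, 7)→(19, 12): d=(0,5) right/bottom  bias=-1
    (9,0)@(19, 1): e=[187,-102,0] → ·  [on edge]
    (9,1)@(19, 3): e=[153,-68,0] → ·  [on edge]
    (9,2)@(19, 5): e=[119,-34,0] → ·  [on edge]
    (9,3)@(19, 7): e=[85,0,0] → ·  [on edge]
    (8,4)@(17, 9): e=[59,16,10] → █
    (9,4)@(19, 9): e=[51,34,0] → ·  [on edge]
    (6,5)@(13, 11): e=[41,14,30] → █
    (7,5)@(15, 11): e=[33,32,20] → █
    (9,5)@(19, 11): e=[17,68,0] → ·  [on edge]
    (4,6)@(9, 13): e=[23,12,50] → █
    (5,6)@(11, 13): e=[15,30,40] → █
    (7,6)@(15, 13): e=[-1,66,20] → ·
    (9,6)@(19, 13): e=[-17,102,0] → ·  [on edge]
    (9,7)@(19, 15): e=[-51,136,0] → ·  [on edge]
    (9,8)@(19, 17): e=[-85,170,0] → ·  [on edge]
  covered (8 px):
    · · · · · · · · · · ·
    · · · · · · · · · · ·
    · · · · · · · · · · ·
    · · · · · · · · · · ·
    · · · · · · · · █ · ·
    · · · · · · █ █ █ · ·
    · · · · █ █ █ · · · ·
    · · █ · · · · · · · ·
    · · · · · · · · · · ·
T1:
  2·area = 85
  edge (2, 16)→(2, 11): d=(0,-5) top-left  bias=+0
  edge (2, 11)→(19, 7): d=(17,-4) top-left  bias=+0
  edge (19, 7)→(2, 16): d=(-17,9) right/bottom  bias=-1
    (9,3)@(19, 7): e=[85,0,0] → ·  [on edge]
    (5,4)@(11, 9): e=[45,2,38] → █
    (6,4)@(13, 9): e=[55,10,20] → █
    (7,4)@(15, 9): e=[65,18,2] → █
    (8,4)@(17, 9): e=[75,26,-16] → ·
    (1,5)@(3, 11): e=[5,4,76] → █
    (2,5)@(5, 11): e=[15,12,58] → █
    (3,5)@(7, 11): e=[25,20,40] → █
    (4,5)@(9, 11): e=[35,28,22] → █
    (6,5)@(13, 11): e=[55,44,-14] → ·
    (7,5)@(15, 11): e=[65,52,-32] → ·
    (1,6)@(3, 13): e=[5,38,42] → █
  covered (12 px):
    · · · · · · · · · · ·
    · · · · · · · · · · ·
    · · · · · · · · · · ·
    · · · · · · · · · · ·
    · · · · · █ █ █ · · ·
    · █ █ █ █ █ · · · · ·
    · █ █ █ · · · · · · ·
    · █ · · · · · · · · ·
    · · · · · · · · · · ·
T2:
  2·area = 64
  edge (16, 8)→(20, 16): d=(4,8) right/bottom  bias=-1
  edge (20, 16)→(9, 10): d=(-11,-6) top-left  bias=+0
  edge (9, 10)→(16, 8): d=(7,-2) top-left  bias=+0
    (6,4)@(13, 9): e=[28,35,1] → █
    (7,4)@(15, 9): e=[12,47,5] → █
    (8,4)@(17, 9): e=[-4,59,9] → ·
    (5,5)@(11, 11): e=[52,1,11] → █
    (8,5)@(17, 11): e=[4,37,23] → █
    (9,5)@(19, 11): e=[-12,49,27] → ·
    (5,6)@(11, 13): e=[60,-21,25] → ·
    (6,6)@(13, 13): e=[44,-9,29] → ·
    (7,6)@(15, 13): e=[28,3,33] → █
    (9,6)@(19, 13): e=[-4,27,41] → ·
    (7,7)@(15, 15): e=[36,-19,47] → ·
    (8,7)@(17, 15): e=[20,-7,51] → ·
  covered (9 px):
    · · · · · · · · · · ·
    · · · · · · · · · · ·
    · · · · · · · · · · ·
    · · · · · · · · · · ·
    · · · · · · █ █ · · ·
    · · · · · █ █ █ █ · ·
    · · · · · · · █ █ · ·
    · · · · · · · · · █ ·
    · · · · · · · · · · ·
T3:
  2·area = 40  (B↔C swapped to make it positive)
  edge (20, 6)→(12, 2): d=(-8,-4) top-left  bias=+0
  edge (12, 2)→(18, 0): d=(6,-2) top-left  bias=+0
  edge (18, 0)→(20, 6): d=(2,6) right/bottom  bias=-1
    (7,0)@(15, 1): e=[20,0,20] → █  [on edge]
    (8,0)@(17, 1): e=[28,4,8] → █
    (9,0)@(19, 1): e=[36,8,-4] → ·
    (4,1)@(9, 3): e=[-20,0,60] → ·  [on edge]
    (7,1)@(15, 3): e=[4,12,24] → █
    (9,1)@(19, 3): e=[20,20,0] → ·  [on edge]
    (1,2)@(3, 5): e=[-60,0,100] → ·  [on edge]
    (7,2)@(15, 5): e=[-12,24,28] → ·
    (8,2)@(17, 5): e=[-4,28,16] → ·
    (9,2)@(19, 5): e=[4,32,4] → █
    (10,2)@(21, 5): e=[12,36,-8] → ·
    (9,3)@(19, 7): e=[-12,44,8] → ·
    (10,4)@(21, 9): e=[-20,60,0] → ·  [on edge]
  covered (5 px):
    · · · · · · · █ █ · ·
    · · · · · · · █ █ · ·
    · · · · · · · · · █ ·
    · · · · · · · · · · ·
    · · · · · · · · · · ·
    · · · · · · · · · · ·
    · · · · · · · · · · ·
    · · · · · · · · · · ·
    · · · · · · · · · · ·
T4:
  2·area = 4  (B↔C swapped to make it positive)
  edge (20, 14)→(0, 6): d=(-20,-8) top-left  bias=+0
  edge (0, 6)→(18, 13): d=(18,7) right/bottom  bias=-1
  edge (18, 13)→(20, 14): d=(2,1) right/bottom  bias=-1
  covered (0 px):
    · · · · · · · · · · ·
    · · · · · · · · · · ·
    · · · · · · · · · · ·
    · · · · · · · · · · ·
    · · · · · · · · · · ·
    · · · · · · · · · · ·
    · · · · · · · · · · ·
    · · · · · · · · · · ·
    · · · · · · · · · · ·

Answer: [[7,0],[8,0],[7,1],[8,1],[9,2]]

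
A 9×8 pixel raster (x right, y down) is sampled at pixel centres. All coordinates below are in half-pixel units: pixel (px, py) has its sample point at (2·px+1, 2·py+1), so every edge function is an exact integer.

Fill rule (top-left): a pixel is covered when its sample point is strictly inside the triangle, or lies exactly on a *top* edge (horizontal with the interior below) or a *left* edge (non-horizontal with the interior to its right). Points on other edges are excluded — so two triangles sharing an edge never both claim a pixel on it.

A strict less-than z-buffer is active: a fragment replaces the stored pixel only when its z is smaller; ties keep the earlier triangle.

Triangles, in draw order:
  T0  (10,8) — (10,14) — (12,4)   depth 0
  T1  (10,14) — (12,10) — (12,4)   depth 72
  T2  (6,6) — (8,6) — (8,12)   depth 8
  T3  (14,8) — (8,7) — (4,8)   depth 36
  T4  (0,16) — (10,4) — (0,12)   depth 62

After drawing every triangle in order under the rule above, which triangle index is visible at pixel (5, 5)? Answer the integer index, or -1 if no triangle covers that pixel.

T0:
  2·area = 12  (B↔C swapped to make it positive)
  edge (10, 8)→(12, 4): d=(2,-4) top-left  bias=+0
  edge (12, 4)→(10, 14): d=(-2,10) right/bottom  bias=-1
  edge (10, 14)→(10, 8): d=(0,-6) top-left  bias=+0
    (5,3)@(11, 7): e=[2,4,6] → X
    (6,3)@(13, 7): e=[10,-16,18] → .
    (5,4)@(11, 9): e=[6,0,6] → .  [on edge]
  covered (1 px):
    . . . . . . . . .
    . . . . . . . . .
    . . . . . . . . .
    . . . . . X . . .
    . . . . . . . . .
    . . . . . . . . .
    . . . . . . . . .
    . . . . . . . . .
T1:
  2·area = 12  (B↔C swapped to make it positive)
  edge (10, 14)→(12, 4): d=(2,-10) top-left  bias=+0
  edge (12, 4)→(12, 10): d=(0,6) right/bottom  bias=-1
  edge (12, 10)→(10, 14): d=(-2,4) right/bottom  bias=-1
    (5,4)@(11, 9): e=[0,6,6] → X  [on edge]
    (6,4)@(13, 9): e=[20,-6,-2] → .
    (5,5)@(11, 11): e=[4,6,2] → X
    (6,5)@(13, 11): e=[24,-6,-6] → .
    (5,6)@(11, 13): e=[8,6,-2] → .
  covered (2 px):
    . . . . . . . . .
    . . . . . . . . .
    . . . . . . . . .
    . . . . . . . . .
    . . . . . X . . .
    . . . . . X . . .
    . . . . . . . . .
    . . . . . . . . .
T2:
  2·area = 12
  edge (6, 6)→(8, 6): d=(2,0) top-left  bias=+0
  edge (8, 6)→(8, 12): d=(0,6) right/bottom  bias=-1
  edge (8, 12)→(6, 6): d=(-2,-6) top-left  bias=+0
    (2,1)@(5, 3): e=[-6,18,0] → .  [on edge]
    (3,3)@(7, 7): e=[2,6,4] → X
    (4,3)@(9, 7): e=[2,-6,16] → .
    (3,4)@(7, 9): e=[6,6,0] → X  [on edge]
    (4,4)@(9, 9): e=[6,-6,12] → .
    (3,5)@(7, 11): e=[10,6,-4] → .
    (4,7)@(9, 15): e=[18,-6,0] → .  [on edge]
  covered (2 px):
    . . . . . . . . .
    . . . . . . . . .
    . . . . . . . . .
    . . . X . . . . .
    . . . X . . . . .
    . . . . . . . . .
    . . . . . . . . .
    . . . . . . . . .
T3:
  2·area = 10  (B↔C swapped to make it positive)
  edge (14, 8)→(4, 8): d=(-10,0) right/bottom  bias=-1
  edge (4, 8)→(8, 7): d=(4,-1) top-left  bias=+0
  edge (8, 7)→(14, 8): d=(6,1) right/bottom  bias=-1
  covered (0 px):
    . . . . . . . . .
    . . . . . . . . .
    . . . . . . . . .
    . . . . . . . . .
    . . . . . . . . .
    . . . . . . . . .
    . . . . . . . . .
    . . . . . . . . .
T4:
  2·area = 40  (B↔C swapped to make it positive)
  edge (0, 16)→(0, 12): d=(0,-4) top-left  bias=+0
  edge (0, 12)→(10, 4): d=(10,-8) top-left  bias=+0
  edge (10, 4)→(0, 16): d=(-10,12) right/bottom  bias=-1
    (4,2)@(9, 5): e=[36,2,2] → X
    (5,2)@(11, 5): e=[44,18,-22] → .
    (3,3)@(7, 7): e=[28,6,6] → X
    (4,3)@(9, 7): e=[36,22,-18] → .
    (2,4)@(5, 9): e=[20,10,10] → X
    (3,4)@(7, 9): e=[28,26,-14] → .
    (1,5)@(3, 11): e=[12,14,14] → X
    (2,5)@(5, 11): e=[20,30,-10] → .
    (0,6)@(1, 13): e=[4,18,18] → X
    (1,6)@(3, 13): e=[12,34,-6] → .
    (0,7)@(1, 15): e=[4,38,-2] → .
  covered (5 px):
    . . . . . . . . .
    . . . . . . . . .
    . . . . X . . . .
    . . . X . . . . .
    . . X . . . . . .
    . X . . . . . . .
    X . . . . . . . .
    . . . . . . . . .

Z-buffer (winner per pixel, '.' = empty):
  . . . . . . . . .
  . . . . . . . . .
  . . . . 4 . . . .
  . . . 2 . 0 . . .
  . . 4 2 . 1 . . .
  . 4 . . . 1 . . .
  4 . . . . . . . .
  . . . . . . . . .

Answer: 1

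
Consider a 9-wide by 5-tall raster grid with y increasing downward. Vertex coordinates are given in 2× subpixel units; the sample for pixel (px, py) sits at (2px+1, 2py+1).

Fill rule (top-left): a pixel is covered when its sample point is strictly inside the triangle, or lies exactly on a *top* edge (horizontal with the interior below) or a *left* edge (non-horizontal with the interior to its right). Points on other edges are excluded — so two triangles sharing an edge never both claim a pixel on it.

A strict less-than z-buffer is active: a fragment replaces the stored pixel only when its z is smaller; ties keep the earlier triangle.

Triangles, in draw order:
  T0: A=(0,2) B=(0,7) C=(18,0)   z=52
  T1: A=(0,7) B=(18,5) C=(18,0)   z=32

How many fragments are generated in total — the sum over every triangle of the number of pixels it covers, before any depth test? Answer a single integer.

T0:
  2·area = 90  (B↔C swapped to make it positive)
  edge (0, 2)→(18, 0): d=(18,-2) top-left  bias=+0
  edge (18, 0)→(0, 7): d=(-18,7) right/bottom  bias=-1
  edge (0, 7)→(0, 2): d=(0,-5) top-left  bias=+0
    (4,0)@(9, 1): e=[0,45,45] → X  [on edge]
    (5,0)@(11, 1): e=[4,31,55] → X
    (6,0)@(13, 1): e=[8,17,65] → X
    (7,0)@(15, 1): e=[12,3,75] → X
    (8,0)@(17, 1): e=[16,-11,85] → .
    (0,1)@(1, 3): e=[20,65,5] → X
    (1,1)@(3, 3): e=[24,51,15] → X
    (2,1)@(5, 3): e=[28,37,25] → X
    (3,1)@(7, 3): e=[32,23,35] → X
    (5,1)@(11, 3): e=[40,-5,55] → .
    (6,1)@(13, 3): e=[44,-19,65] → .
    (7,1)@(15, 3): e=[48,-33,75] → .
  covered (12 px):
    . . . . X X X X .
    X X X X X . . . .
    X X X . . . . . .
    . . . . . . . . .
    . . . . . . . . .
T1:
  2·area = 90  (B↔C swapped to make it positive)
  edge (0, 7)→(18, 0): d=(18,-7) top-left  bias=+0
  edge (18, 0)→(18, 5): d=(0,5) right/bottom  bias=-1
  edge (18, 5)→(0, 7): d=(-18,2) right/bottom  bias=-1
    (8,0)@(17, 1): e=[11,5,74] → X
    (5,1)@(11, 3): e=[5,35,50] → X
    (6,1)@(13, 3): e=[19,25,46] → X
    (7,1)@(15, 3): e=[33,15,42] → X
    (3,2)@(7, 5): e=[13,55,22] → X
    (4,2)@(9, 5): e=[27,45,18] → X
    (3,3)@(7, 7): e=[49,55,-14] → .
    (4,3)@(9, 7): e=[63,45,-18] → .
    (5,3)@(11, 7): e=[77,35,-22] → .
    (6,3)@(13, 7): e=[91,25,-26] → .
    (7,3)@(15, 7): e=[105,15,-30] → .
    (8,3)@(17, 7): e=[119,5,-34] → .
  covered (11 px):
    . . . . . . . . X
    . . . . . X X X X
    . . . X X X X X X
    . . . . . . . . .
    . . . . . . . . .

Answer: 23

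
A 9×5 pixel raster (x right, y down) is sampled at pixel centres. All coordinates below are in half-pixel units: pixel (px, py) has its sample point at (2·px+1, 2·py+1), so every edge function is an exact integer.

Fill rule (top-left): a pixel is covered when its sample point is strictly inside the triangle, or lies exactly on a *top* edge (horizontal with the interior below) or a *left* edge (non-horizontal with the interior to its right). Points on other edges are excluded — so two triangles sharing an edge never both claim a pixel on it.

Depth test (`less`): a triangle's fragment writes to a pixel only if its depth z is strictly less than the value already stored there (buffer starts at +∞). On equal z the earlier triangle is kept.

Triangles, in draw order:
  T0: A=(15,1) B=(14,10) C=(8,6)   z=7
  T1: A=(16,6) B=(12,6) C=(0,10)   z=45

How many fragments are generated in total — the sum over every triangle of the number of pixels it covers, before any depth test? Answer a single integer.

T0:
  2·area = 58
  edge (15, 1)→(14, 10): d=(-1,9) right/bottom  bias=-1
  edge (14, 10)→(8, 6): d=(-6,-4) top-left  bias=+0
  edge (8, 6)→(15, 1): d=(7,-5) top-left  bias=+0
    (7,0)@(15, 1): e=[0,58,0] → ·  [on edge]
    (6,1)@(13, 3): e=[16,38,4] → █
    (7,1)@(15, 3): e=[-2,46,14] → ·
    (5,2)@(11, 5): e=[32,18,8] → █
    (7,2)@(15, 5): e=[-4,34,28] → ·
    (5,3)@(11, 7): e=[30,6,22] → █
    (7,3)@(15, 7): e=[-6,22,42] → ·
    (5,4)@(11, 9): e=[28,-6,36] → ·
    (6,4)@(13, 9): e=[10,2,46] → █
    (7,4)@(15, 9): e=[-8,10,56] → ·
  covered (6 px):
    · · · · · · · · ·
    · · · · · · █ · ·
    · · · · · █ █ · ·
    · · · · · █ █ · ·
    · · · · · · █ · ·
T1:
  2·area = 16  (B↔C swapped to make it positive)
  edge (16, 6)→(0, 10): d=(-16,4) right/bottom  bias=-1
  edge (0, 10)→(12, 6): d=(12,-4) top-left  bias=+0
  edge (12, 6)→(16, 6): d=(4,0) top-left  bias=+0
    (7,2)@(15, 5): e=[20,0,-4] → ·  [on edge]
    (4,3)@(9, 7): e=[12,0,4] → █  [on edge]
    (5,3)@(11, 7): e=[4,8,4] → █
    (6,3)@(13, 7): e=[-4,16,4] → ·
    (1,4)@(3, 9): e=[4,0,12] → █  [on edge]
    (2,4)@(5, 9): e=[-4,8,12] → ·
    (4,4)@(9, 9): e=[-20,24,12] → ·
    (5,4)@(11, 9): e=[-28,32,12] → ·
  covered (3 px):
    · · · · · · · · ·
    · · · · · · · · ·
    · · · · · · · · ·
    · · · · █ █ · · ·
    · █ · · · · · · ·

Answer: 9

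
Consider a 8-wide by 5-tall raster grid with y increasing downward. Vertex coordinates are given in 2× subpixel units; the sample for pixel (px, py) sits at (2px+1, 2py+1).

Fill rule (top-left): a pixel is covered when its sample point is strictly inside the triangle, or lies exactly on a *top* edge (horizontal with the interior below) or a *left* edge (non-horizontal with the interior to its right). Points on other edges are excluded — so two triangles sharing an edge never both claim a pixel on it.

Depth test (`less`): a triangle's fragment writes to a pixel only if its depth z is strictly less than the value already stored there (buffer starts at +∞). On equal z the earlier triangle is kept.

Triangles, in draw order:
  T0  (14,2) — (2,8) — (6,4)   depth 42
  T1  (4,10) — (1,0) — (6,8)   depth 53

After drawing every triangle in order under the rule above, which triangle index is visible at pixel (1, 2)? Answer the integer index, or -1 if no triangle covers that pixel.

T0:
  2·area = 24
  edge (14, 2)→(2, 8): d=(-12,6) right/bottom  bias=-1
  edge (2, 8)→(6, 4): d=(4,-4) top-left  bias=+0
  edge (6, 4)→(14, 2): d=(8,-2) top-left  bias=+0
    (4,0)@(9, 1): e=[42,0,-18] → .  [on edge]
    (3,1)@(7, 3): e=[30,0,-6] → .  [on edge]
    (5,1)@(11, 3): e=[6,16,2] → X
    (6,1)@(13, 3): e=[-6,24,6] → .
    (2,2)@(5, 5): e=[18,0,6] → X  [on edge]
    (3,2)@(7, 5): e=[6,8,10] → X
    (4,2)@(9, 5): e=[-6,16,14] → .
    (5,2)@(11, 5): e=[-18,24,18] → .
    (1,3)@(3, 7): e=[6,0,18] → X  [on edge]
    (2,3)@(5, 7): e=[-6,8,22] → .
    (3,3)@(7, 7): e=[-18,16,26] → .
    (0,4)@(1, 9): e=[-6,0,30] → .  [on edge]
  covered (4 px):
    . . . . . . . .
    . . . . . X . .
    . . X X . . . .
    . X . . . . . .
    . . . . . . . .
T1:
  2·area = 26
  edge (4, 10)→(1, 0): d=(-3,-10) top-left  bias=+0
  edge (1, 0)→(6, 8): d=(5,8) right/bottom  bias=-1
  edge (6, 8)→(4, 10): d=(-2,2) right/bottom  bias=-1
    (6,0)@(13, 1): e=[117,-91,0] → .  [on edge]
    (5,1)@(11, 3): e=[91,-65,0] → .  [on edge]
    (1,2)@(3, 5): e=[5,9,12] → X
    (2,2)@(5, 5): e=[25,-7,8] → .
    (4,2)@(9, 5): e=[65,-39,0] → .  [on edge]
    (1,3)@(3, 7): e=[-1,19,8] → .
    (2,3)@(5, 7): e=[19,3,4] → X
    (3,3)@(7, 7): e=[39,-13,0] → .  [on edge]
    (2,4)@(5, 9): e=[13,13,0] → .  [on edge]
  covered (2 px):
    . . . . . . . .
    . . . . . . . .
    . X . . . . . .
    . . X . . . . .
    . . . . . . . .

Z-buffer (winner per pixel, '.' = empty):
  . . . . . . . .
  . . . . . 0 . .
  . 1 0 0 . . . .
  . 0 1 . . . . .
  . . . . . . . .

Result: 1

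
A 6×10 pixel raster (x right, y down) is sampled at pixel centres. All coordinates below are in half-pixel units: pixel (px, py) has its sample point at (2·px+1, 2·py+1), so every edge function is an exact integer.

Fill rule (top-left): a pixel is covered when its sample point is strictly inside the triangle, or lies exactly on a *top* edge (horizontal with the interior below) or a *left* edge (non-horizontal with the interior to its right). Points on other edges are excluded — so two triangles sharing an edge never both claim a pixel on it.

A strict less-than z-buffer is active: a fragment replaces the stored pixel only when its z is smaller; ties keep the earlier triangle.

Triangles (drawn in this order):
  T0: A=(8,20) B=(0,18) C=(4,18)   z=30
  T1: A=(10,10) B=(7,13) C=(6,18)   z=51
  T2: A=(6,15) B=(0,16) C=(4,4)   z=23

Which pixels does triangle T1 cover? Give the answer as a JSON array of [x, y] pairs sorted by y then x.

T0:
  2·area = 8
  edge (8, 20)→(0, 18): d=(-8,-2) top-left  bias=+0
  edge (0, 18)→(4, 18): d=(4,0) top-left  bias=+0
  edge (4, 18)→(8, 20): d=(4,2) right/bottom  bias=-1
    (2,9)@(5, 19): e=[2,4,2] → █
    (3,9)@(7, 19): e=[6,4,-2] → ·
  covered (1 px):
    · · · · · ·
    · · · · · ·
    · · · · · ·
    · · · · · ·
    · · · · · ·
    · · · · · ·
    · · · · · ·
    · · · · · ·
    · · · · · ·
    · · █ · · ·
T1:
  2·area = 12  (B↔C swapped to make it positive)
  edge (10, 10)→(6, 18): d=(-4,8) right/bottom  bias=-1
  edge (6, 18)→(7, 13): d=(1,-5) top-left  bias=+0
  edge (7, 13)→(10, 10): d=(3,-3) top-left  bias=+0
    (4,1)@(9, 3): e=[36,0,-24] → ·  [on edge]
    (5,4)@(11, 9): e=[-4,16,0] → ·  [on edge]
    (4,5)@(9, 11): e=[4,8,0] → █  [on edge]
    (5,5)@(11, 11): e=[-12,18,6] → ·
    (3,6)@(7, 13): e=[12,0,0] → █  [on edge]
    (4,6)@(9, 13): e=[-4,10,6] → ·
    (2,7)@(5, 15): e=[20,-8,0] → ·  [on edge]
    (3,7)@(7, 15): e=[4,2,6] → █
    (4,7)@(9, 15): e=[-12,12,12] → ·
    (1,8)@(3, 17): e=[28,-16,0] → ·  [on edge]
    (3,8)@(7, 17): e=[-4,4,12] → ·
    (0,9)@(1, 19): e=[36,-24,0] → ·  [on edge]
  covered (3 px):
    · · · · · ·
    · · · · · ·
    · · · · · ·
    · · · · · ·
    · · · · · ·
    · · · · █ ·
    · · · █ · ·
    · · · █ · ·
    · · · · · ·
    · · · · · ·
T2:
  2·area = 68
  edge (6, 15)→(0, 16): d=(-6,1) right/bottom  bias=-1
  edge (0, 16)→(4, 4): d=(4,-12) top-left  bias=+0
  edge (4, 4)→(6, 15): d=(2,11) right/bottom  bias=-1
    (2,0)@(5, 1): e=[85,0,-17] → ·  [on edge]
    (1,3)@(3, 7): e=[51,0,17] → █  [on edge]
    (2,3)@(5, 7): e=[49,24,-5] → ·
    (1,4)@(3, 9): e=[39,8,21] → █
    (2,4)@(5, 9): e=[37,32,-1] → ·
    (1,5)@(3, 11): e=[27,16,25] → █
    (2,5)@(5, 11): e=[25,40,3] → █
    (3,5)@(7, 11): e=[23,64,-19] → ·
    (0,6)@(1, 13): e=[17,0,51] → █  [on edge]
    (3,6)@(7, 13): e=[11,72,-15] → ·
    (0,7)@(1, 15): e=[5,8,55] → █
    (3,7)@(7, 15): e=[-1,80,-11] → ·
  covered (10 px):
    · · · · · ·
    · · · · · ·
    · · · · · ·
    · █ · · · ·
    · █ · · · ·
    · █ █ · · ·
    █ █ █ · · ·
    █ █ █ · · ·
    · · · · · ·
    · · · · · ·

Answer: [[4,5],[3,6],[3,7]]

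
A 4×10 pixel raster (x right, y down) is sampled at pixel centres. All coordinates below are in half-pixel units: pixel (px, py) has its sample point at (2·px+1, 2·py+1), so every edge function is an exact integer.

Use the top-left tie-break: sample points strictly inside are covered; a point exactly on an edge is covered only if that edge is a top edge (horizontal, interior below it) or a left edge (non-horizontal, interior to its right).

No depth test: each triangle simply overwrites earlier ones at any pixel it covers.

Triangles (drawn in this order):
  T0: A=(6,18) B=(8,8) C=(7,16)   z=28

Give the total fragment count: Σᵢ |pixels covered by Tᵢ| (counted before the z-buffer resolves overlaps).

T0:
  2·area = 6
  edge (6, 18)→(8, 8): d=(2,-10) top-left  bias=+0
  edge (8, 8)→(7, 16): d=(-1,8) right/bottom  bias=-1
  edge (7, 16)→(6, 18): d=(-1,2) right/bottom  bias=-1
    (3,6)@(7, 13): e=[0,3,3] → X  [on edge]
    (3,7)@(7, 15): e=[4,1,1] → X
    (3,8)@(7, 17): e=[8,-1,-1] → .
  covered (2 px):
    . . . .
    . . . .
    . . . .
    . . . .
    . . . .
    . . . .
    . . . X
    . . . X
    . . . .
    . . . .

Result: 2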